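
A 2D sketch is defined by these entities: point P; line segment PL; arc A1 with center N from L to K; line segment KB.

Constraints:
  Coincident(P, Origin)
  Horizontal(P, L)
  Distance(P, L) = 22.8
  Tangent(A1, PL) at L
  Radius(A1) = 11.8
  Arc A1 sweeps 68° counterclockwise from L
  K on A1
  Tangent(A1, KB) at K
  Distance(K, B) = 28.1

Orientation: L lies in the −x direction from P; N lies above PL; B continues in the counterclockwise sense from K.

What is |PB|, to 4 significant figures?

33.46

P is at the origin; P and L share the same y with |PL| = 22.8 and L on the −x side, so L = (-22.80, 0.000). A1 meets PL tangentially, so NL is at right angles to PL, so N = L + (0, 11.8) = (-22.80, 11.80). On A1, L sits at bearing -90° from N; a 68° counterclockwise sweep puts K at bearing -22°, so K = N + 11.8·(cos -22°, sin -22°) = (-11.86, 7.380). Since A1 is tangent to KB there, NK ⟂ KB, so KB runs along (−sin -22°, cos -22°); with |KB| = 28.1, B = (-1.333, 33.43). Then |PB| = |B − P| = 33.46.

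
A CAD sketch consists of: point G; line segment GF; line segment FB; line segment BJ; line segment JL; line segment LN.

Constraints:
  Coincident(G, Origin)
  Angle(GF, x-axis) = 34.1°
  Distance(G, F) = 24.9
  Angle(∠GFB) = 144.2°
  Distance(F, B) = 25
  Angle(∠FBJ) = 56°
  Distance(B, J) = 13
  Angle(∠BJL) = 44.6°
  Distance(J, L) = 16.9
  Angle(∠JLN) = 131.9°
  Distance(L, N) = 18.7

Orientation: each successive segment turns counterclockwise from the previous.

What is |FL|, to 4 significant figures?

15.74

G is at the origin; GF runs at 34.1° with length 24.9, so F = (20.62, 13.96). ∠GFB = 144.2° gives FB at 69.90° from the x-axis; with |FB| = 25.0, B = (29.21, 37.44). ∠FBJ = 56.0° gives BJ at -166.1° from the x-axis; with |BJ| = 13.0, J = (16.59, 34.31). ∠BJL = 44.6° gives JL at -30.70° from the x-axis; with |JL| = 16.9, L = (31.12, 25.69). Then |FL| = |L − F| = 15.74.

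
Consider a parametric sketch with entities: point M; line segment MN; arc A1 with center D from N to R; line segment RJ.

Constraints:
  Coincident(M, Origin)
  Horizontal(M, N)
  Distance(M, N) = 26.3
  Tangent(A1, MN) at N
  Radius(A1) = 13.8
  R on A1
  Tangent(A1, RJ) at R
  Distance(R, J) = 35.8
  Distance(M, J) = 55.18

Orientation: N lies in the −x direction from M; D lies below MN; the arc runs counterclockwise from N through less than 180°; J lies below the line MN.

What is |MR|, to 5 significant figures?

43.484

M is at the origin; M and N share the same y with |MN| = 26.3 and N on the −x side, so N = (-26.300, 0.0000). Tangency of A1 to MN means the radius DN is perpendicular to MN, so D = N + (0, -13.8) = (-26.300, -13.800). Since DR ⟂ RJ (tangency), |DJ| = √(13.8² + 35.8²) = 38.368 regardless of where R sits on A1. So J lies on both circle(M, 55.18) and circle(D, 38.368); the below-MN intersection is J = (-19.606, -51.579). R is the foot of the tangent from J: R = (-38.113, -20.934).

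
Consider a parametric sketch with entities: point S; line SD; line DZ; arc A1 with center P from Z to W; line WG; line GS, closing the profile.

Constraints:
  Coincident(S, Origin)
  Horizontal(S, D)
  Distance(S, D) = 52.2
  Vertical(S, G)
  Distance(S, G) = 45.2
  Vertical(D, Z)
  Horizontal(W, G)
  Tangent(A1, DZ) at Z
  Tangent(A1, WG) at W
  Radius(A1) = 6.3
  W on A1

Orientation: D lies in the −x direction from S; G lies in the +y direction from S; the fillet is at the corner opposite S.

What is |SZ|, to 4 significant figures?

65.10

The virtual corner opposite S is at (-52.20, 45.20). A1 meets DZ tangentially, so PZ is at right angles to DZ and tangency of A1 to WG means the radius PW is perpendicular to WG, with radius 6.3, so the center P sits 6.3 in from both sides at P = (-45.90, 38.90). That places the tangent points at Z = (-52.20, 38.90) on DZ and W = (-45.90, 45.20) on WG. Then |SZ| = |Z − S| = 65.10.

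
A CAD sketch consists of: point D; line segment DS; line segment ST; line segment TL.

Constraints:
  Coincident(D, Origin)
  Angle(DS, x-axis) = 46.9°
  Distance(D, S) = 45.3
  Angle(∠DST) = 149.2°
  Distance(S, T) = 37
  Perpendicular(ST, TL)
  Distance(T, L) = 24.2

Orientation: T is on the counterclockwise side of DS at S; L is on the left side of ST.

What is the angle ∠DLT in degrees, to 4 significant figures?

89.24°

D is at the origin; DS runs at 46.9° with length 45.3, so S = 45.3·(cos 46.9°, sin 46.9°) = (30.95, 33.08). ∠DST = 149.2°, so ST runs at 46.9° + (180° − 149.2°) = 77.70° from the x-axis; with |ST| = 37.0, T = S + 37.0·(cos 77.70°, sin 77.70°) = (38.83, 69.23). ST ⟂ TL; with |TL| = 24.2 on the left of ST, L = T + 24.2·(-0.9770, 0.2130) = (15.19, 74.38). Then cos ∠DLT = LD·LT / (|LD||LT|), giving 89.24°.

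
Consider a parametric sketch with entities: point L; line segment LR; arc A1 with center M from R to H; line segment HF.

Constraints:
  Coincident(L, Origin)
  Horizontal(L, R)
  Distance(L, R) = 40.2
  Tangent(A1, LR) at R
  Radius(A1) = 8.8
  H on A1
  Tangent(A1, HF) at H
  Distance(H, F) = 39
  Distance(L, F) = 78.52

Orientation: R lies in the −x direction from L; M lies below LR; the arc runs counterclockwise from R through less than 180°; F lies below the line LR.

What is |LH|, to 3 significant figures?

47.5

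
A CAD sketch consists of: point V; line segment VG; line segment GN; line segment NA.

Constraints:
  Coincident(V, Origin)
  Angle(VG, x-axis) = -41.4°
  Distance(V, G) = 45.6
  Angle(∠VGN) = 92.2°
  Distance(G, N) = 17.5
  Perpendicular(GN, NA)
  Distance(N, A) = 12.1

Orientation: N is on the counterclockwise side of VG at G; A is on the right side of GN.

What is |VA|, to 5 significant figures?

60.795

∠VGN = 92.2°, so GN runs at -41.4° + (180° − 92.2°) = 46.400° from the x-axis; with |GN| = 17.5, N = G + 17.5·(cos 46.400°, sin 46.400°) = (46.273, -17.483). The perpendicularity gives NA at right angles to GN; with |NA| = 12.1 on the right of GN, A = N + 12.1·(0.72417, -0.68962) = (55.036, -25.827). Then |VA| = |A − V| = 60.795.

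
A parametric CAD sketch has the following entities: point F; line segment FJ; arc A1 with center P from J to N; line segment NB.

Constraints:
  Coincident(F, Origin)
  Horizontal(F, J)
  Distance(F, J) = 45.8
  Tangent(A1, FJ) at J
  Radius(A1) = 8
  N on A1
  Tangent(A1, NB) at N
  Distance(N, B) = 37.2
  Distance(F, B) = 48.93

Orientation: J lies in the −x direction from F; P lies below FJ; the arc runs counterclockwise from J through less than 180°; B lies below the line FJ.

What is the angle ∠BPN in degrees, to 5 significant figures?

77.863°

Checks: |PN| = 8.000 ✓; ∠(PN, NB) = 90.00° ✓; |NB| = 37.20 ✓; |FB| = 48.93 ✓.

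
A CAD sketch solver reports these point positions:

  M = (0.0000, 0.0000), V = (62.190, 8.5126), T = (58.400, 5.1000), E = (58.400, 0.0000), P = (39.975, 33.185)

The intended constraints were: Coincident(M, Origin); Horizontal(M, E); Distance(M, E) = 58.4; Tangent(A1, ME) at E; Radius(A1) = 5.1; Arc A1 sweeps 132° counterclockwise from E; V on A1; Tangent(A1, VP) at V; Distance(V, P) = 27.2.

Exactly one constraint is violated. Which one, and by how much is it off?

Distance(V, P) = 27.2 — off by 6.00.

M = (0.00, 0.00) ✓; M.y = 0.00, E.y = 0.00 ✓; |ME| = 58.40 ✓; ∠(TE, EM) = 90.00° ✓; |TE| = 5.100 ✓; bearing(T→V) − bearing(T→E) = 132.0° ✓; |TV| = 5.100 ✓; ∠(TV, VP) = 90.00° ✓; |VP| = 33.20 ✗.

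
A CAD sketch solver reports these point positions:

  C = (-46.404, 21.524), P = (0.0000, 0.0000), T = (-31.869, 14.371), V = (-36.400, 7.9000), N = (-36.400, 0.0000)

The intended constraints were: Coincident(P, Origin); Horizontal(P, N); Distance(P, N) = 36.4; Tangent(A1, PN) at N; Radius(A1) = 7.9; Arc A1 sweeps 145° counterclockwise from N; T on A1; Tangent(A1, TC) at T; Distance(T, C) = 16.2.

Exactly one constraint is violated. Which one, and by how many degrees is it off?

Tangent(A1, TC) at T — off by 8.80°.

P = (0.00, 0.00) ✓; P.y = 0.00, N.y = 0.00 ✓; |PN| = 36.40 ✓; ∠(VN, NP) = 90.00° ✓; |VN| = 7.900 ✓; bearing(V→T) − bearing(V→N) = 145.0° ✓; |VT| = 7.900 ✓; ∠(VT, TC) = 81.20° ✗; |TC| = 16.20 ✓.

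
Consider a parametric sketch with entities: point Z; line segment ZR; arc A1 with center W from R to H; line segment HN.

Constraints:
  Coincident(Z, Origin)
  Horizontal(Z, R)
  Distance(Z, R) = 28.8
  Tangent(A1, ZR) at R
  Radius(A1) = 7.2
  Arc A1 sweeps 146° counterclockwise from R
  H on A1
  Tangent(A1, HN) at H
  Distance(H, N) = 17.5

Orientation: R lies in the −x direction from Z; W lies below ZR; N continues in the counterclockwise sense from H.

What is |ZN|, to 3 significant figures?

29.4

Z is at the origin; ZR is horizontal with |ZR| = 28.8 and R on the −x side, so R = (-28.8, 0.00). Tangency of A1 to ZR means the radius WR is perpendicular to ZR, so W = R + (0, -7.2) = (-28.8, -7.20). On A1, R sits at bearing 90° from W; a 146° counterclockwise sweep puts H at bearing 236°, so H = W + 7.2·(cos 236°, sin 236°) = (-32.8, -13.2). Since A1 is tangent to HN there, WH ⟂ HN, so HN runs along (−sin 236°, cos 236°); with |HN| = 17.5, N = (-18.3, -23.0). Then |ZN| = |N − Z| = 29.4.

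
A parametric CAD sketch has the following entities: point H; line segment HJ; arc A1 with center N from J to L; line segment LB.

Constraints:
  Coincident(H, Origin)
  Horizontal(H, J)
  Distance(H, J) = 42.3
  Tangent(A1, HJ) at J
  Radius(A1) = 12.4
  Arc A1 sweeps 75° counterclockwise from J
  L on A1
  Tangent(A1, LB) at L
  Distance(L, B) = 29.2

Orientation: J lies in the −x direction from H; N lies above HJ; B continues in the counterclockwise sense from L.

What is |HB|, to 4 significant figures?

43.78

H is at the origin; HJ is horizontal with |HJ| = 42.3 and J on the −x side, so J = (-42.30, 0.000). Since A1 is tangent to HJ there, NJ ⟂ HJ, so N = J + (0, 12.4) = (-42.30, 12.40). On A1, J sits at bearing -90° from N; a 75° counterclockwise sweep puts L at bearing -15°, so L = N + 12.4·(cos -15°, sin -15°) = (-30.32, 9.191). Tangency of A1 to LB means the radius NL is perpendicular to LB, so LB runs along (−sin -15°, cos -15°); with |LB| = 29.2, B = (-22.77, 37.40). Then |HB| = |B − H| = 43.78.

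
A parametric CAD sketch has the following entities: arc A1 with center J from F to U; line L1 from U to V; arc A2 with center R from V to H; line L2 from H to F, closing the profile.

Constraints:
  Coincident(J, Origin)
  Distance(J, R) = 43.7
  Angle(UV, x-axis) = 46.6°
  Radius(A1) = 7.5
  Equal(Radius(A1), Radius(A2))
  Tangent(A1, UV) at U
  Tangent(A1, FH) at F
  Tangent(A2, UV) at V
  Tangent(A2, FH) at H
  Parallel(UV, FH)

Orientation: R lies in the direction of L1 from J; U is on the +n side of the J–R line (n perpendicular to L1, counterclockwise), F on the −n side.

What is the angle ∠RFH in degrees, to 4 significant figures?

9.738°

Tangency of A1 to both parallel lines with radius 7.5 puts U and F at J ± 7.5·n: U = (-5.449, 5.153), F = (5.449, -5.153). Equal radii place V and H the same way about R: V = R + 7.5·n = (24.58, 36.90), H = R − 7.5·n = (35.48, 26.60). Then cos ∠RFH = FR·FH / (|FR||FH|), giving 9.738°.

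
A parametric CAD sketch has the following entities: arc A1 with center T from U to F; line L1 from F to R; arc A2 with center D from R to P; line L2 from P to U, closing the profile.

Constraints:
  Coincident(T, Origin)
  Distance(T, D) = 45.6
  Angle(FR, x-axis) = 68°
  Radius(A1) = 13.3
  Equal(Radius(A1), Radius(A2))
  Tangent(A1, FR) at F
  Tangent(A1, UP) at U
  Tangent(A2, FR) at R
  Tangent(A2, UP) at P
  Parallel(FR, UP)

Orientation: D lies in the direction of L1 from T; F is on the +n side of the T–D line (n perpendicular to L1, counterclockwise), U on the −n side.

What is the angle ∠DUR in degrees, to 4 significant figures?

14.00°

The slot axis is L1's direction at 68.0°, so u = (cos 68.0°, sin 68.0°) = (0.3746, 0.9272) and n = (−sin 68.0°, cos 68.0°) = (-0.9272, 0.3746). T is at the origin and D lies 45.6 along u from T, so D = 45.6·u = (17.08, 42.28). Tangency of A1 to both parallel lines with radius 13.3 puts F and U at T ± 13.3·n: F = (-12.33, 4.982), U = (12.33, -4.982). Equal radii place R and P the same way about D: R = D + 13.3·n = (4.751, 47.26), P = D − 13.3·n = (29.41, 37.30). Then cos ∠DUR = UD·UR / (|UD||UR|), giving 14.00°.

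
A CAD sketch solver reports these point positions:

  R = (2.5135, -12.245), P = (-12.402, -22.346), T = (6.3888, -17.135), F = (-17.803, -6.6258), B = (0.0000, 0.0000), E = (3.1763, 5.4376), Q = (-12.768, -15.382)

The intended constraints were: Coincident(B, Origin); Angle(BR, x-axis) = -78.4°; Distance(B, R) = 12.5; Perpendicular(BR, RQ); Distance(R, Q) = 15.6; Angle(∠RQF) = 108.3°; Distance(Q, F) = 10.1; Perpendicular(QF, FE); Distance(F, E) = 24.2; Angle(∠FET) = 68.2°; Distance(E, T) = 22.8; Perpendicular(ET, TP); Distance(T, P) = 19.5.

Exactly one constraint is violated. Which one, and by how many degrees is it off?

Perpendicular(ET, TP) — off by 7.40°.

B = (0.00, 0.00) ✓; BR at -78.40° ✓; |BR| = 12.50 ✓; ∠(BR, RQ) = 90.00° ✓; |RQ| = 15.60 ✓; ∠RQF = 108.3° ✓; |QF| = 10.10 ✓; ∠(QF, FE) = 90.00° ✓; |FE| = 24.20 ✓; ∠FET = 68.20° ✓; |ET| = 22.80 ✓; ∠(ET, TP) = 82.60° ✗; |TP| = 19.50 ✓.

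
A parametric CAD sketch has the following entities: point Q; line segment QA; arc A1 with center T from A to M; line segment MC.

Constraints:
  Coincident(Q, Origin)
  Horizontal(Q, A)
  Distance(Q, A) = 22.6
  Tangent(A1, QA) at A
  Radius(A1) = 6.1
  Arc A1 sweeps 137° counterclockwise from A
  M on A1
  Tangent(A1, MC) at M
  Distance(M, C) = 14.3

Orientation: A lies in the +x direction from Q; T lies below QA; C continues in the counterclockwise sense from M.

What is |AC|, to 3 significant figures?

21.3

Q is at the origin; QA is horizontal with |QA| = 22.6 and A on the +x side, so A = (22.6, 0.00). A1 meets QA tangentially, so TA is at right angles to QA, so T = A + (0, -6.1) = (22.6, -6.10). On A1, A sits at bearing 90° from T; a 137° counterclockwise sweep puts M at bearing 227°, so M = T + 6.1·(cos 227°, sin 227°) = (18.4, -10.6). The tangent condition forces TM to be normal to MC, so MC runs along (−sin 227°, cos 227°); with |MC| = 14.3, C = (28.9, -20.3). Then |AC| = |C − A| = 21.3.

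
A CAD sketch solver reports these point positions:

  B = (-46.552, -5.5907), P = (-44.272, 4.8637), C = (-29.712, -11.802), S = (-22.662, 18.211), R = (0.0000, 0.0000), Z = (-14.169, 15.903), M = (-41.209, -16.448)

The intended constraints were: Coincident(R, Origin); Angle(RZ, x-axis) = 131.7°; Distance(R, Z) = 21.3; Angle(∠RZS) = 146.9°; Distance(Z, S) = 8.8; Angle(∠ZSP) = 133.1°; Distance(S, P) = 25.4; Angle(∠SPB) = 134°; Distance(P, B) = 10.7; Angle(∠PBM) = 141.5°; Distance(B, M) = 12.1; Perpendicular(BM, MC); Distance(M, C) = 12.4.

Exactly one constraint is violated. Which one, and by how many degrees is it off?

Perpendicular(BM, MC) — off by 4.20°.

R = (0.00, 0.00) ✓; RZ at 131.7° ✓; |RZ| = 21.30 ✓; ∠RZS = 146.9° ✓; |ZS| = 8.801 ✓; ∠ZSP = 133.1° ✓; |SP| = 25.40 ✓; ∠SPB = 134.0° ✓; |PB| = 10.70 ✓; ∠PBM = 141.5° ✓; |BM| = 12.10 ✓; ∠(BM, MC) = 85.80° ✗; |MC| = 12.40 ✓.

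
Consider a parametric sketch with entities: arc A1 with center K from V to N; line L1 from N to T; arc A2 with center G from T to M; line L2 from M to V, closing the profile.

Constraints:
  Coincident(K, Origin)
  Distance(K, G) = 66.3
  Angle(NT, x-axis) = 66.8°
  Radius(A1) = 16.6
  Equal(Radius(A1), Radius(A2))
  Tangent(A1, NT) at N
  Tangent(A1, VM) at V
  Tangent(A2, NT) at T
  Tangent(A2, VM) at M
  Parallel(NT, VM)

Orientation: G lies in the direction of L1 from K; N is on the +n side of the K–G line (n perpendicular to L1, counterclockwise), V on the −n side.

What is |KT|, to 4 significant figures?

68.35

The slot axis is L1's direction at 66.8°, so u = (cos 66.8°, sin 66.8°) = (0.3939, 0.9191) and n = (−sin 66.8°, cos 66.8°) = (-0.9191, 0.3939). K is at the origin and G lies 66.3 along u from K, so G = 66.3·u = (26.12, 60.94). Tangency of A1 to both parallel lines with radius 16.6 puts N and V at K ± 16.6·n: N = (-15.26, 6.539), V = (15.26, -6.539). Equal radii place T and M the same way about G: T = G + 16.6·n = (10.86, 67.48), M = G − 16.6·n = (41.38, 54.40). Then |KT| = |T − K| = 68.35.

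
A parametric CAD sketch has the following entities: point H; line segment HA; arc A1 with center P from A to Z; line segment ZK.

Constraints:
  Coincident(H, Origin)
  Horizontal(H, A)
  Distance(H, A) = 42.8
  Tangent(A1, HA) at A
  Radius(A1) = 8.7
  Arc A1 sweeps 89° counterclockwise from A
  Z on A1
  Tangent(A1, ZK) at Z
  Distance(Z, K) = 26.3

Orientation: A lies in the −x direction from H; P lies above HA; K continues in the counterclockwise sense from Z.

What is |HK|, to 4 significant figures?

48.43

H is at the origin; H and A share the same y with |HA| = 42.8 and A on the −x side, so A = (-42.80, 0.000). A1 meets HA tangentially, so PA is at right angles to HA, so P = A + (0, 8.7) = (-42.80, 8.700). On A1, A sits at bearing -90° from P; an 89° counterclockwise sweep puts Z at bearing -1°, so Z = P + 8.7·(cos -1°, sin -1°) = (-34.10, 8.548). The tangent condition forces PZ to be normal to ZK, so ZK runs along (−sin -1°, cos -1°); with |ZK| = 26.3, K = (-33.64, 34.84). Then |HK| = |K − H| = 48.43.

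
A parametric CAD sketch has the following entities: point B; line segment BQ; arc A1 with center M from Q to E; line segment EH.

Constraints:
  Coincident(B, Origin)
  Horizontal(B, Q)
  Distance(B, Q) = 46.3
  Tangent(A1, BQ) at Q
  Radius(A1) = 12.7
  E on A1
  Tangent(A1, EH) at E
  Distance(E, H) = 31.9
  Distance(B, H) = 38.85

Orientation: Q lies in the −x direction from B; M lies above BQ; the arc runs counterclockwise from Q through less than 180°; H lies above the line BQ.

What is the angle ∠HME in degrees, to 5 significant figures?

68.292°

B is at the origin; BQ is horizontal with |BQ| = 46.3 and Q on the −x side, so Q = (-46.300, 0.0000). The tangent condition forces MQ to be normal to BQ, so M = Q + (0, 12.7) = (-46.300, 12.700). Since ME ⟂ EH (tangency), |MH| = √(12.7² + 31.9²) = 34.335 regardless of where E sits on A1. So H lies on both circle(B, 38.85) and circle(M, 34.335); the above-BQ intersection is H = (-19.195, 33.777). E is the foot of the tangent from H: E = (-35.349, 6.2690).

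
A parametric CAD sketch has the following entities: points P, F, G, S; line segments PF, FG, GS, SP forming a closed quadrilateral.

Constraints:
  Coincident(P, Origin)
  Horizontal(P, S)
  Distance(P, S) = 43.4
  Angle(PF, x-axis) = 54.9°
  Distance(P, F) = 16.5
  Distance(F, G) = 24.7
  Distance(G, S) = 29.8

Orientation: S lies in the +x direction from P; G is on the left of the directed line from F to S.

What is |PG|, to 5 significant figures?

40.447

P is at the origin; P and S share the same y with |PS| = 43.4 and S in +x, so S = (43.4, 0). PF runs at 54.9° with |PF| = 16.5, so F = (9.4876, 13.499). G is determined by |FG| = 24.7 and |GS| = 29.8 together: it lies at the intersection of circle(F, 24.7) and circle(S, 29.8). With |FS| = 36.501, the foot of the radical line on FS is 14.443 from F and the perpendicular offset is √(24.7² − 14.443²) = 20.037. Taking the left-of-FS solution: G = (30.317, 26.775).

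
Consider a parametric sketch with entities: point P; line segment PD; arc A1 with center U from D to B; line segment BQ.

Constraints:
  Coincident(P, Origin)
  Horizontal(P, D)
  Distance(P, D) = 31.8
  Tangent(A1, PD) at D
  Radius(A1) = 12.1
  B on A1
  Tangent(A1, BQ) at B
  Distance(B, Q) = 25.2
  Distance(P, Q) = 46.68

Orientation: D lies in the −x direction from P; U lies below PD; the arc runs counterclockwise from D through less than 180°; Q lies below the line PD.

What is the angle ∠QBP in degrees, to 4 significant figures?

76.40°

P is at the origin; PD is horizontal with |PD| = 31.8 and D on the −x side, so D = (-31.80, 0.000). A1 meets PD tangentially, so UD is at right angles to PD, so U = D + (0, -12.1) = (-31.80, -12.10). Since UB ⟂ BQ (tangency), |UQ| = √(12.1² + 25.2²) = 27.95 regardless of where B sits on A1. So Q lies on both circle(P, 46.68) and circle(U, 27.95); the below-PD intersection is Q = (-25.23, -39.27). B is the foot of the tangent from Q: B = (-41.17, -19.75).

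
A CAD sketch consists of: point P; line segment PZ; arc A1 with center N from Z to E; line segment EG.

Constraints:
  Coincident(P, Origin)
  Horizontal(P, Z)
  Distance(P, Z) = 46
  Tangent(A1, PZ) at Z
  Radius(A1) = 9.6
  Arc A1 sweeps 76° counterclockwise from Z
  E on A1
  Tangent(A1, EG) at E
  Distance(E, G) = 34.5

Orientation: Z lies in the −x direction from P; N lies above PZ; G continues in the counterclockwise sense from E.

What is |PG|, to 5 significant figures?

49.637

On A1, Z sits at bearing -90° from N; a 76° counterclockwise sweep puts E at bearing -14°, so E = N + 9.6·(cos -14°, sin -14°) = (-36.685, 7.2775). The tangent condition forces NE to be normal to EG, so EG runs along (−sin -14°, cos -14°); with |EG| = 34.5, G = (-28.339, 40.753). Then |PG| = |G − P| = 49.637.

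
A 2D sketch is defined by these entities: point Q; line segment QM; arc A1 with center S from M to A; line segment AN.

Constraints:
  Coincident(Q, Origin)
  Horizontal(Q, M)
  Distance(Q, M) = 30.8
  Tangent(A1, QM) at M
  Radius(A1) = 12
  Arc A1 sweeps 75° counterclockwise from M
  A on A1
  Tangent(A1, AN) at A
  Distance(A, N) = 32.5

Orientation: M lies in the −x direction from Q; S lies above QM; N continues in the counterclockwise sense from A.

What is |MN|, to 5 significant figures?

44.979

On A1, M sits at bearing -90° from S; a 75° counterclockwise sweep puts A at bearing -15°, so A = S + 12.0·(cos -15°, sin -15°) = (-19.209, 8.8942). Since A1 is tangent to AN there, SA ⟂ AN, so AN runs along (−sin -15°, cos -15°); with |AN| = 32.5, N = (-10.797, 40.287). Then |MN| = |N − M| = 44.979.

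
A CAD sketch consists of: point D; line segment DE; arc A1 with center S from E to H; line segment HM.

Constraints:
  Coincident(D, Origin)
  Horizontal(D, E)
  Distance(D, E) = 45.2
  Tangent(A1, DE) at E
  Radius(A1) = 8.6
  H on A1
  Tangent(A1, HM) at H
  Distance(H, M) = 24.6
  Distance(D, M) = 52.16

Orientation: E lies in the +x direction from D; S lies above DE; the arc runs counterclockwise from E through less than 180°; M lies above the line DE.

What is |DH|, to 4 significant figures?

54.12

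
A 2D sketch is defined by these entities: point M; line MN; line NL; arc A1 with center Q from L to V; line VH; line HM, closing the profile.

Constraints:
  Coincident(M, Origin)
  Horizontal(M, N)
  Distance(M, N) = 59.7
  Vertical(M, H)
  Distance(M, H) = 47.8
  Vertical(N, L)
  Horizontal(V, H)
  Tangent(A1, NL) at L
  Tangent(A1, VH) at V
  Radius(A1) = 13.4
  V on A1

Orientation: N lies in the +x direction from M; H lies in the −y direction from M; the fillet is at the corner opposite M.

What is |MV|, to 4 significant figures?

66.55

The virtual corner opposite M is at (59.70, -47.80). Tangency of A1 to NL means the radius QL is perpendicular to NL and tangency of A1 to VH means the radius QV is perpendicular to VH, with radius 13.4, so the center Q sits 13.4 in from both sides at Q = (46.30, -34.40). That places the tangent points at L = (59.70, -34.40) on NL and V = (46.30, -47.80) on VH. Then |MV| = |V − M| = 66.55.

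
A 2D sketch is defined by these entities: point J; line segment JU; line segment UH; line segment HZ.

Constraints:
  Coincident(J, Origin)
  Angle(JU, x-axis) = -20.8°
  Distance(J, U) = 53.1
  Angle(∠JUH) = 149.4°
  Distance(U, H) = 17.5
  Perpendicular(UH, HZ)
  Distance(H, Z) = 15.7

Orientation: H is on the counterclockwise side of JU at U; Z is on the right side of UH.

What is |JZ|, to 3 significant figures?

76.3

∠JUH = 149.4°, so UH runs at -20.8° + (180° − 149.4°) = 9.80° from the x-axis; with |UH| = 17.5, H = U + 17.5·(cos 9.80°, sin 9.80°) = (66.9, -15.9). The perpendicularity gives HZ at right angles to UH; with |HZ| = 15.7 on the right of UH, Z = H + 15.7·(0.170, -0.985) = (69.6, -31.3). Then |JZ| = |Z − J| = 76.3.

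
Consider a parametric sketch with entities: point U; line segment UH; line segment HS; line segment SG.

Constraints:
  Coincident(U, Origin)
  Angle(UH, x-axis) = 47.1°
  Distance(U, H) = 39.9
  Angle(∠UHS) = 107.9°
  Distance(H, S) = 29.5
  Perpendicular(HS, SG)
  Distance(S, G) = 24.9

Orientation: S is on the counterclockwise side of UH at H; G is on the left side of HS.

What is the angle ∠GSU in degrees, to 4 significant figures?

47.72°

∠UHS = 107.9°, so HS runs at 47.1° + (180° − 107.9°) = 119.2° from the x-axis; with |HS| = 29.5, S = H + 29.5·(cos 119.2°, sin 119.2°) = (12.77, 54.98). HS is perpendicular to SG; with |SG| = 24.9 on the left of HS, G = S + 24.9·(-0.8729, -0.4879) = (-8.967, 42.83). Then cos ∠GSU = SG·SU / (|SG||SU|), giving 47.72°.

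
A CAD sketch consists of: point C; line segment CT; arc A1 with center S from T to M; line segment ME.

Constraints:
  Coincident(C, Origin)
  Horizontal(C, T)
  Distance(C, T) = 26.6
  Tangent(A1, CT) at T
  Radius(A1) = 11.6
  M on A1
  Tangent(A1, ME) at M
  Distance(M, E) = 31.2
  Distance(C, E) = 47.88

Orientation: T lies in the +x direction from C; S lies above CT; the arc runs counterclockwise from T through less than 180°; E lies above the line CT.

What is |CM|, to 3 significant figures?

40.5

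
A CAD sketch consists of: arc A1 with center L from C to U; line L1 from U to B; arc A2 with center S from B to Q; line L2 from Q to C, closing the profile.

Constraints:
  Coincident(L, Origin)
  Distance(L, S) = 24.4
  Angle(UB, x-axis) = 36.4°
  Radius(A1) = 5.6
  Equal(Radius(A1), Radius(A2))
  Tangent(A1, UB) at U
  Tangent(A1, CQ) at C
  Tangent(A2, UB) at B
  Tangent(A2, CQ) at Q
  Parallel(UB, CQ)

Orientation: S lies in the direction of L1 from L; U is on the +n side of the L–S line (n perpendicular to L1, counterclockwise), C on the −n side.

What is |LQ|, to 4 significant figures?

25.03

The slot axis is L1's direction at 36.4°, so u = (cos 36.4°, sin 36.4°) = (0.8049, 0.5934) and n = (−sin 36.4°, cos 36.4°) = (-0.5934, 0.8049). L is at the origin and S lies 24.4 along u from L, so S = 24.4·u = (19.64, 14.48). Tangency of A1 to both parallel lines with radius 5.6 puts U and C at L ± 5.6·n: U = (-3.323, 4.507), C = (3.323, -4.507). Equal radii place B and Q the same way about S: B = S + 5.6·n = (16.32, 18.99), Q = S − 5.6·n = (22.96, 9.972). Then |LQ| = |Q − L| = 25.03.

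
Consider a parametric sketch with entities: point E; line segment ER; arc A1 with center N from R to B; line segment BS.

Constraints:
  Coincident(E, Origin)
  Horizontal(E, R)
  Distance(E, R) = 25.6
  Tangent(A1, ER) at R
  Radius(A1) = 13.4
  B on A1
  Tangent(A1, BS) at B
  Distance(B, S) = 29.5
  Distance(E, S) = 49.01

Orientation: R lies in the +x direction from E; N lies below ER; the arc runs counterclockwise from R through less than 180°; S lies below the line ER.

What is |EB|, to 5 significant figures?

20.624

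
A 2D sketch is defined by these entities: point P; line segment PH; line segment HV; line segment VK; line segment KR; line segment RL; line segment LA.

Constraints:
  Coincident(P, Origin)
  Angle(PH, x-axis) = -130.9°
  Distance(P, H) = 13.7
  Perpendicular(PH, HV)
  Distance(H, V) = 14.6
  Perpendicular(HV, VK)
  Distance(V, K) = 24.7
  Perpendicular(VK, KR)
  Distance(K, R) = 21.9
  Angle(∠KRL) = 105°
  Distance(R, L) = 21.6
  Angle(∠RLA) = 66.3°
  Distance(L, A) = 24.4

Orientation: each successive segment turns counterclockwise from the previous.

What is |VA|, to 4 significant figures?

8.247

P is at the origin; PH runs at -130.9° with length 13.7, so H = (-8.970, -10.36). The perpendicularity gives HV at right angles to PH, so HV runs at -40.90°; with |HV| = 14.6, V = (2.066, -19.91). HV is perpendicular to VK, so VK runs at 49.10°; with |VK| = 24.7, K = (18.24, -1.245). VK ⟂ KR, so KR runs at 139.1°; with |KR| = 21.9, R = (1.684, 13.09). ∠KRL = 105.0° gives RL at -145.9° from the x-axis; with |RL| = 21.6, L = (-16.20, 0.9842). ∠RLA = 66.3° gives LA at -32.20° from the x-axis; with |LA| = 24.4, A = (4.445, -12.02). Then |VA| = |A − V| = 8.247.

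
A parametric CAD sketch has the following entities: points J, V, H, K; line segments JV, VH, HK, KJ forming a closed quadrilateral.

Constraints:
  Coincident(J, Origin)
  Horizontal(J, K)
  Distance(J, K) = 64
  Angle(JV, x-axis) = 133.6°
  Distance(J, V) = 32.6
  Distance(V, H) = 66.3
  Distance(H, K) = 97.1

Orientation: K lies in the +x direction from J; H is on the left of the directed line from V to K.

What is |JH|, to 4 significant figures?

81.77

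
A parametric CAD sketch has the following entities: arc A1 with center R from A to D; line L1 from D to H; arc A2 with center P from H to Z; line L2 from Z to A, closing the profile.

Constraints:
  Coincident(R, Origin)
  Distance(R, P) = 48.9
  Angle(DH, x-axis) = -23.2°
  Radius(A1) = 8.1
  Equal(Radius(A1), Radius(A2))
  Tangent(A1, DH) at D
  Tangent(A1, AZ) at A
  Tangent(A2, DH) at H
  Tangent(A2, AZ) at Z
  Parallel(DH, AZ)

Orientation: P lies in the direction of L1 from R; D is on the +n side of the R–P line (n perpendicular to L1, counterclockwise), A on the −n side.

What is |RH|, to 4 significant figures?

49.57

The slot axis is L1's direction at -23.2°, so u = (cos -23.2°, sin -23.2°) = (0.9191, -0.3939) and n = (−sin -23.2°, cos -23.2°) = (0.3939, 0.9191). R is at the origin and P lies 48.9 along u from R, so P = 48.9·u = (44.95, -19.26). Tangency of A1 to both parallel lines with radius 8.1 puts D and A at R ± 8.1·n: D = (3.191, 7.445), A = (-3.191, -7.445). Equal radii place H and Z the same way about P: H = P + 8.1·n = (48.14, -11.82), Z = P − 8.1·n = (41.75, -26.71). Then |RH| = |H − R| = 49.57.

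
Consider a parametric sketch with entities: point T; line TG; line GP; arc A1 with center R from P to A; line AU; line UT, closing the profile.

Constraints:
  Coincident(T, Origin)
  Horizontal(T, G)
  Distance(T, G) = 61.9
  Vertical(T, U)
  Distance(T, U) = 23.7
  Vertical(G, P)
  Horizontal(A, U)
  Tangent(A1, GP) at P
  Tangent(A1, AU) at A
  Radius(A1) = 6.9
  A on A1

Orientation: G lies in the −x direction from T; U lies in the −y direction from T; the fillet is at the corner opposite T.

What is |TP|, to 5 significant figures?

64.139

T is at the origin; TG is horizontal with |TG| = 61.9 and G on the −x side, so G = (-61.900, 0.0000). TU is vertical with |TU| = 23.7 and U on the −y side, so U = (0.0000, -23.700). The virtual corner opposite T is at (-61.900, -23.700). Since A1 is tangent to GP there, RP ⟂ GP and A1 meets AU tangentially, so RA is at right angles to AU, with radius 6.9, so the center R sits 6.9 in from both sides at R = (-55.000, -16.800). That places the tangent points at P = (-61.900, -16.800) on GP and A = (-55.000, -23.700) on AU. Then |TP| = |P − T| = 64.139.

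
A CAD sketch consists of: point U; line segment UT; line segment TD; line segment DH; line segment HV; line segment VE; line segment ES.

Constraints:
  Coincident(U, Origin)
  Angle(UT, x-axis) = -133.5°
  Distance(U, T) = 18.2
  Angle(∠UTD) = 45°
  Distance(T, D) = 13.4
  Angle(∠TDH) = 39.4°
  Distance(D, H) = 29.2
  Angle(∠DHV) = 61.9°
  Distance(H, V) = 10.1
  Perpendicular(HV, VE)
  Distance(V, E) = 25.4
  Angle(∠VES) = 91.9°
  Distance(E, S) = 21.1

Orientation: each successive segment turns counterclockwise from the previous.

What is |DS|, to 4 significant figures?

24.74

The perpendicularity gives VE at right angles to HV, so VE runs at -9.800°; with |VE| = 25.4, E = (1.136, -9.190). ∠VES = 91.9° gives ES at 78.30° from the x-axis; with |ES| = 21.1, S = (5.415, 11.47). Then |DS| = |S − D| = 24.74.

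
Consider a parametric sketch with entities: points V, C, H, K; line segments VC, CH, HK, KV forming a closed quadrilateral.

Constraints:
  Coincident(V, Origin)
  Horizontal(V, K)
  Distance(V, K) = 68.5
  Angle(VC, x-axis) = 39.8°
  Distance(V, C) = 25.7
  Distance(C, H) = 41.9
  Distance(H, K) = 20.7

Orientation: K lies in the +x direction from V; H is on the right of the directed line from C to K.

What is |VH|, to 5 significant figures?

52.379

Checks: V.y = 0.00, K.y = 0.00 ✓; |CH| = 41.90 ✓; |HK| = 20.70 ✓.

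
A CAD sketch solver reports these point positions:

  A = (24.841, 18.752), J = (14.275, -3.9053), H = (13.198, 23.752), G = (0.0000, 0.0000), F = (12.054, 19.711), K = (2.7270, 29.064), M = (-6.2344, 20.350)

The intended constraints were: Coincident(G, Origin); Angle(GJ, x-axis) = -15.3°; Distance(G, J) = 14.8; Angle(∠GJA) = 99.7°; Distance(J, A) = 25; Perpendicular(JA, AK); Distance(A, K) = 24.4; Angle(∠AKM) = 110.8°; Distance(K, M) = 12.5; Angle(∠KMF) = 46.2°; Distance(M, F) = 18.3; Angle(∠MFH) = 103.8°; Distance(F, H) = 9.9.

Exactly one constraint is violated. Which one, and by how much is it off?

Distance(F, H) = 9.9 — off by 5.70.

G = (0.00, 0.00) ✓; GJ at -15.30° ✓; |GJ| = 14.80 ✓; ∠GJA = 99.70° ✓; |JA| = 25.00 ✓; ∠(JA, AK) = 90.00° ✓; |AK| = 24.40 ✓; ∠AKM = 110.8° ✓; |KM| = 12.50 ✓; ∠KMF = 46.20° ✓; |MF| = 18.30 ✓; ∠MFH = 103.8° ✓; |FH| = 4.200 ✗.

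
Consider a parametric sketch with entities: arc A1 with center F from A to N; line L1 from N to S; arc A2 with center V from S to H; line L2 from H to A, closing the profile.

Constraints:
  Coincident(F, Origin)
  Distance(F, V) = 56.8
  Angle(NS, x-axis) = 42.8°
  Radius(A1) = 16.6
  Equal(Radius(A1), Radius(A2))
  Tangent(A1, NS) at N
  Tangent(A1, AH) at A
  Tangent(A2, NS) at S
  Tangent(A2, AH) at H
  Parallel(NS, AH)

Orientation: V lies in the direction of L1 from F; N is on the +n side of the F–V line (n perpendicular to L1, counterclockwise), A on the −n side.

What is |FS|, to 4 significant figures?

59.18

The slot axis is L1's direction at 42.8°, so u = (cos 42.8°, sin 42.8°) = (0.7337, 0.6794) and n = (−sin 42.8°, cos 42.8°) = (-0.6794, 0.7337). F is at the origin and V lies 56.8 along u from F, so V = 56.8·u = (41.68, 38.59). Tangency of A1 to both parallel lines with radius 16.6 puts N and A at F ± 16.6·n: N = (-11.28, 12.18), A = (11.28, -12.18). Equal radii place S and H the same way about V: S = V + 16.6·n = (30.40, 50.77), H = V − 16.6·n = (52.95, 26.41). Then |FS| = |S − F| = 59.18.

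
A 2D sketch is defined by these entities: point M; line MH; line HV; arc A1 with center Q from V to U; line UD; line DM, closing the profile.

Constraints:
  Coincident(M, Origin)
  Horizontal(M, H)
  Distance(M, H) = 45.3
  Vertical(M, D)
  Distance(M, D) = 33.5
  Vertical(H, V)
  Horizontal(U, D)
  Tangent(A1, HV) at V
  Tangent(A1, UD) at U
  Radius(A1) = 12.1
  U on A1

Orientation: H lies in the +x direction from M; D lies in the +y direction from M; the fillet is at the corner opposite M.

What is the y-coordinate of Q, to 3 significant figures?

21.4

M is at the origin; MH is horizontal with |MH| = 45.3 and H on the +x side, so H = (45.3, 0.00). M and D share the same x with |MD| = 33.5 and D on the +y side, so D = (0.00, 33.5). The virtual corner opposite M is at (45.3, 33.5). Since A1 is tangent to HV there, QV ⟂ HV and the tangent condition forces QU to be normal to UD, with radius 12.1, so the center Q sits 12.1 in from both sides at Q = (33.2, 21.4). So Q.y = 21.4.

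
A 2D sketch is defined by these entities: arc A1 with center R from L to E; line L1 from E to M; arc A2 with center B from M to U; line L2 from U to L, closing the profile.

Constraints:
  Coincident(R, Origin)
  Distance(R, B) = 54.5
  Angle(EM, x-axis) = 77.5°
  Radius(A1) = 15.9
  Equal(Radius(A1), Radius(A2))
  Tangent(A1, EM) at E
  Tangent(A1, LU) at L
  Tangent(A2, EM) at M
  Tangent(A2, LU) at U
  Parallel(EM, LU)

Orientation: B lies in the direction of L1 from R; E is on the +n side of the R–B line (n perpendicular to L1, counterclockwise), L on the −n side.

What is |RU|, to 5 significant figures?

56.772

Tangency of A1 to both parallel lines with radius 15.9 puts E and L at R ± 15.9·n: E = (-15.523, 3.4414), L = (15.523, -3.4414). Equal radii place M and U the same way about B: M = B + 15.9·n = (-3.7271, 56.650), U = B − 15.9·n = (27.319, 49.767). Then |RU| = |U − R| = 56.772.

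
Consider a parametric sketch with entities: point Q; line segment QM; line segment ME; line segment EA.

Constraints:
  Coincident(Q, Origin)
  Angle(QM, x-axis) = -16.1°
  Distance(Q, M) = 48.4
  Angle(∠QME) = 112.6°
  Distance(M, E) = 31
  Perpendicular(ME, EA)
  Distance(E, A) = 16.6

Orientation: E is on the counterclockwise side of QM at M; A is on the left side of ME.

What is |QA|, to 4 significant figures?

57.00

Q is at the origin; QM runs at -16.1° with length 48.4, so M = 48.4·(cos -16.1°, sin -16.1°) = (46.50, -13.42). ∠QME = 112.6°, so ME runs at -16.1° + (180° − 112.6°) = 51.30° from the x-axis; with |ME| = 31.0, E = M + 31.0·(cos 51.30°, sin 51.30°) = (65.88, 10.77). ME ⟂ EA; with |EA| = 16.6 on the left of ME, A = E + 16.6·(-0.7804, 0.6252) = (52.93, 21.15). Then |QA| = |A − Q| = 57.00.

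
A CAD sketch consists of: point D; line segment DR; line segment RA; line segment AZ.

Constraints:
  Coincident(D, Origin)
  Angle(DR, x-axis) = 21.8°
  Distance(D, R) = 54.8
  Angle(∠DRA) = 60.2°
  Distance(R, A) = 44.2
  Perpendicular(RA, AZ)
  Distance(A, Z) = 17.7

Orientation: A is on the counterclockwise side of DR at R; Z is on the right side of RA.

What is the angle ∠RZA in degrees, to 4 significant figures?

68.18°

D is at the origin; DR runs at 21.8° with length 54.8, so R = 54.8·(cos 21.8°, sin 21.8°) = (50.88, 20.35). ∠DRA = 60.2°, so RA runs at 21.8° + (180° − 60.2°) = 141.6° from the x-axis; with |RA| = 44.2, A = R + 44.2·(cos 141.6°, sin 141.6°) = (16.24, 47.81). RA ⟂ AZ; with |AZ| = 17.7 on the right of RA, Z = A + 17.7·(0.6211, 0.7837) = (27.24, 61.68). Then cos ∠RZA = ZR·ZA / (|ZR||ZA|), giving 68.18°.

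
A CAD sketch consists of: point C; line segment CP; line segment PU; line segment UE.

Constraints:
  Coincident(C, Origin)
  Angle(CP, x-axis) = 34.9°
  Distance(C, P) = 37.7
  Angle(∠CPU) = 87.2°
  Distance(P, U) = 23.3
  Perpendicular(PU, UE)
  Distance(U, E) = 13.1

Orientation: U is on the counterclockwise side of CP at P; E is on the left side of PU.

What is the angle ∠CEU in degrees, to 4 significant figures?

138.9°

∠CPU = 87.2°, so PU runs at 34.9° + (180° − 87.2°) = 127.7° from the x-axis; with |PU| = 23.3, U = P + 23.3·(cos 127.7°, sin 127.7°) = (16.67, 40.01). PU ⟂ UE; with |UE| = 13.1 on the left of PU, E = U + 13.1·(-0.7912, -0.6115) = (6.306, 31.99). Then cos ∠CEU = EC·EU / (|EC||EU|), giving 138.9°.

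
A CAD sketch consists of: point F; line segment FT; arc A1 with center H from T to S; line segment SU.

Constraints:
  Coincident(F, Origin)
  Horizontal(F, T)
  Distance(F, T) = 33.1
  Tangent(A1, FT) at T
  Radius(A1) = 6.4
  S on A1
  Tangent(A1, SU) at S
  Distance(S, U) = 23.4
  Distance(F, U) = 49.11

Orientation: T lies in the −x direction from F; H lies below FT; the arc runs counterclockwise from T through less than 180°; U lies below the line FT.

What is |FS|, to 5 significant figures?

40.039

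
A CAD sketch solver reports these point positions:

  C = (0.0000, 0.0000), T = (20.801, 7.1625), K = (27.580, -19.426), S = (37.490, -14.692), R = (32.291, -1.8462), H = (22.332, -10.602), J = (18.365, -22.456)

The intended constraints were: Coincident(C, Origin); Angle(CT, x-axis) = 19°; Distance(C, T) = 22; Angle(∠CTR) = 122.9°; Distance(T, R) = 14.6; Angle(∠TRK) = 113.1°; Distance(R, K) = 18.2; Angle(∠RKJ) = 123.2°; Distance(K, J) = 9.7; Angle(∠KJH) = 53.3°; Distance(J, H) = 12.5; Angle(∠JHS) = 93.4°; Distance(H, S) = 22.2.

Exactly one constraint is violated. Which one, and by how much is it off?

Distance(H, S) = 22.2 — off by 6.50.

C = (0.00, 0.00) ✓; CT at 19.00° ✓; |CT| = 22.00 ✓; ∠CTR = 122.9° ✓; |TR| = 14.60 ✓; ∠TRK = 113.1° ✓; |RK| = 18.20 ✓; ∠RKJ = 123.2° ✓; |KJ| = 9.700 ✓; ∠KJH = 53.30° ✓; |JH| = 12.50 ✓; ∠JHS = 93.40° ✓; |HS| = 15.70 ✗.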